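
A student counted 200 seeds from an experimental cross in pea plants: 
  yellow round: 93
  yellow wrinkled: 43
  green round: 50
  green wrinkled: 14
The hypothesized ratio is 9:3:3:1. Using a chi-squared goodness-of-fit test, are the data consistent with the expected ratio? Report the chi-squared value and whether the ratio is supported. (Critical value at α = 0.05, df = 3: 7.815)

8.533; not consistent

Expected counts for N = 200 under a 9:3:3:1 ratio (total parts = 16):
  yellow round: 200 × 9/16 = 112.5
  yellow wrinkled: 200 × 3/16 = 37.5
  green round: 200 × 3/16 = 37.5
  green wrinkled: 200 × 1/16 = 12.5
χ² = Σ (O − E)² / E
  yellow round: (93 − 112.5)² / 112.5 = 3.3800
  yellow wrinkled: (43 − 37.5)² / 37.5 = 0.8067
  green round: (50 − 37.5)² / 37.5 = 4.1667
  green wrinkled: (14 − 12.5)² / 12.5 = 0.1800
χ² = 3.3800 + 0.8067 + 4.1667 + 0.1800 = 8.5334 ≈ 8.533
Degrees of freedom = 4 − 1 = 3; critical value at α = 0.05 is 7.815.
Since 8.533 > 7.815, we reject the null hypothesis — the data do not fit the 9:3:3:1 ratio.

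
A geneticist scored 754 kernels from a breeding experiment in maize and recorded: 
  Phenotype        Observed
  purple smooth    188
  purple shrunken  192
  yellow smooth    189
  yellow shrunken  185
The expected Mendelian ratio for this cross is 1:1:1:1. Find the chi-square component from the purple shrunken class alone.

Under the 1:1:1:1 hypothesis (Σ ratio = 4, N = 754):
  purple smooth: 754 × 1/4 = 188.5
  purple shrunken: 754 × 1/4 = 188.5
  yellow smooth: 754 × 1/4 = 188.5
  yellow shrunken: 754 × 1/4 = 188.5
Contribution of purple shrunken: (192 − 188.5)² / 188.5 = 0.0650

0.065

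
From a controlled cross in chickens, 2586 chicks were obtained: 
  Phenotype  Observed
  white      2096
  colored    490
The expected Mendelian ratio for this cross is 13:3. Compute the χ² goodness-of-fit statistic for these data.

0.067

Expected counts for N = 2586 under a 13:3 ratio (total parts = 16):
  white: 2586 × 13/16 = 2101.125
  colored: 2586 × 3/16 = 484.875
χ² = Σ (O − E)² / E
  white: (2096 − 2101.125)² / 2101.125 = 0.0125
  colored: (490 − 484.875)² / 484.875 = 0.0542
χ² = 0.0125 + 0.0542 = 0.0667 ≈ 0.067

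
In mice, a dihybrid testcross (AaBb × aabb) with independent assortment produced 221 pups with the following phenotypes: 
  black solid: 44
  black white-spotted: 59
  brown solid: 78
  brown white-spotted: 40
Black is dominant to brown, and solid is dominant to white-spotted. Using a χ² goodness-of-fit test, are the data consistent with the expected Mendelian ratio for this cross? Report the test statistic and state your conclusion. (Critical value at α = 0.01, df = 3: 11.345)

16.122; not consistent

A dihybrid testcross with independent assortment gives a 1:1:1:1 ratio.
Expected counts for N = 221 under a 1:1:1:1 ratio (total parts = 4):
  black solid: 221 × 1/4 = 55.25
  black white-spotted: 221 × 1/4 = 55.25
  brown solid: 221 × 1/4 = 55.25
  brown white-spotted: 221 × 1/4 = 55.25
χ² = Σ (O − E)² / E
  black solid: (44 − 55.25)² / 55.25 = 2.2907
  black white-spotted: (59 − 55.25)² / 55.25 = 0.2545
  brown solid: (78 − 55.25)² / 55.25 = 9.3676
  brown white-spotted: (40 − 55.25)² / 55.25 = 4.2093
χ² = 2.2907 + 0.2545 + 9.3676 + 4.2093 = 16.1221 ≈ 16.122
Degrees of freedom = 4 − 1 = 3; critical value at α = 0.01 is 11.345.
Since 16.122 > 11.345, we reject the null hypothesis — the data do not fit the 1:1:1:1 ratio.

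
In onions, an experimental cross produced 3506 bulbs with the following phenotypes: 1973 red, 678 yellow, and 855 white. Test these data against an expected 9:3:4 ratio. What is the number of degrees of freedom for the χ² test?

2

A goodness-of-fit test with 3 phenotype classes has df = 3 − 1 = 2.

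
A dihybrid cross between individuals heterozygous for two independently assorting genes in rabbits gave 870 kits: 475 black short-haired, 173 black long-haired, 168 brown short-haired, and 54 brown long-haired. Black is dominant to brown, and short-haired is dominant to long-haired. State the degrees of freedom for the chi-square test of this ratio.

3

A dihybrid F₂ with independent assortment and complete dominance at both loci gives a 9:3:3:1 phenotypic ratio.
A goodness-of-fit test with 4 phenotype classes has df = 4 − 1 = 3.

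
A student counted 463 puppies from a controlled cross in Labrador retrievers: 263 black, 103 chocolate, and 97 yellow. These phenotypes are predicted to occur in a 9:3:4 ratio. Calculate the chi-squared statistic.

6.081

Expected counts for N = 463 under a 9:3:4 ratio (total parts = 16):
  black: 463 × 9/16 = 260.4375
  chocolate: 463 × 3/16 = 86.8125
  yellow: 463 × 4/16 = 115.75
χ² = Σ (O − E)² / E
  black: (263 − 260.4375)² / 260.4375 = 0.0252
  chocolate: (103 − 86.8125)² / 86.8125 = 3.0184
  yellow: (97 − 115.75)² / 115.75 = 3.0373
χ² = 0.0252 + 3.0184 + 3.0373 = 6.0809 ≈ 6.081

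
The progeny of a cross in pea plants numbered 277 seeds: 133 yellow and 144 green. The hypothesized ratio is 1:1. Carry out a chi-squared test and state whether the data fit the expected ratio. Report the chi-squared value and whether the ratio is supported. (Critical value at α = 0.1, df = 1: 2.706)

Under the 1:1 hypothesis (Σ ratio = 2, N = 277):
  yellow: 277 × 1/2 = 138.5
  green: 277 × 1/2 = 138.5
χ² = Σ (O − E)² / E
  yellow: (133 − 138.5)² / 138.5 = 0.2184
  green: (144 − 138.5)² / 138.5 = 0.2184
χ² = 0.2184 + 0.2184 = 0.4368 ≈ 0.437
Degrees of freedom = 2 − 1 = 1; critical value at α = 0.1 is 2.706.
Since 0.437 < 2.706, we fail to reject the null hypothesis — the data are consistent with the 1:1 ratio.

0.437; consistent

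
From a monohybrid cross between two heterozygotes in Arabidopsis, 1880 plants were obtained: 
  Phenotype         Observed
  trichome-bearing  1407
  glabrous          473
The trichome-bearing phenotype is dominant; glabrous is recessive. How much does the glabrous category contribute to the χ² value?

0.019

For a monohybrid cross between heterozygotes with complete dominance, the expected phenotypic ratio is 3:1.
Expected counts for N = 1880 under a 3:1 ratio (total parts = 4):
  trichome-bearing: 1880 × 3/4 = 1410
  glabrous: 1880 × 1/4 = 470
Contribution of glabrous: (473 − 470)² / 470 = 0.0191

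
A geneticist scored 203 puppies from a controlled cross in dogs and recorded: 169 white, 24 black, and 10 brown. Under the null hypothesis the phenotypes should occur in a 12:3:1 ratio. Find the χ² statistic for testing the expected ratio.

Expected counts for N = 203 under a 12:3:1 ratio (total parts = 16):
  white: 203 × 12/16 = 152.25
  black: 203 × 3/16 = 38.0625
  brown: 203 × 1/16 = 12.6875
χ² = Σ (O − E)² / E
  white: (169 − 152.25)² / 152.25 = 1.8428
  black: (24 − 38.0625)² / 38.0625 = 5.1955
  brown: (10 − 12.6875)² / 12.6875 = 0.5693
χ² = 1.8428 + 5.1955 + 0.5693 = 7.6076 ≈ 7.608

7.608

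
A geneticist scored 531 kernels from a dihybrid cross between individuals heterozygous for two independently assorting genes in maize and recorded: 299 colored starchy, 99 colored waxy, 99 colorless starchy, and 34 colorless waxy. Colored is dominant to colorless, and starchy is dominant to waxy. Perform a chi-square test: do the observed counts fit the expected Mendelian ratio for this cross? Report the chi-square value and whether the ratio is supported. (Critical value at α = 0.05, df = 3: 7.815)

A dihybrid F₂ with independent assortment and complete dominance at both loci gives a 9:3:3:1 phenotypic ratio.
Under the 9:3:3:1 hypothesis (Σ ratio = 16, N = 531):
  colored starchy: 531 × 9/16 = 298.6875
  colored waxy: 531 × 3/16 = 99.5625
  colorless starchy: 531 × 3/16 = 99.5625
  colorless waxy: 531 × 1/16 = 33.1875
χ² = Σ (O − E)² / E
  colored starchy: (299 − 298.6875)² / 298.6875 = 0.0003
  colored waxy: (99 − 99.5625)² / 99.5625 = 0.0032
  colorless starchy: (99 − 99.5625)² / 99.5625 = 0.0032
  colorless waxy: (34 − 33.1875)² / 33.1875 = 0.0199
χ² = 0.0003 + 0.0032 + 0.0032 + 0.0199 = 0.0266 ≈ 0.027
Degrees of freedom = 4 − 1 = 3; critical value at α = 0.05 is 7.815.
Since 0.027 < 7.815, we fail to reject the null hypothesis — the data are consistent with the 9:3:3:1 ratio.

0.027; consistent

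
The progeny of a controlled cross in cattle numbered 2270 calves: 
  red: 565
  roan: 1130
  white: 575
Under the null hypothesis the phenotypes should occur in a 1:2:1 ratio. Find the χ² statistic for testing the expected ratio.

Expected counts for N = 2270 under a 1:2:1 ratio (total parts = 4):
  red: 2270 × 1/4 = 567.5
  roan: 2270 × 2/4 = 1135
  white: 2270 × 1/4 = 567.5
χ² = Σ (O − E)² / E
  red: (565 − 567.5)² / 567.5 = 0.0110
  roan: (1130 − 1135)² / 1135 = 0.0220
  white: (575 − 567.5)² / 567.5 = 0.0991
χ² = 0.0110 + 0.0220 + 0.0991 = 0.1321 ≈ 0.132

0.132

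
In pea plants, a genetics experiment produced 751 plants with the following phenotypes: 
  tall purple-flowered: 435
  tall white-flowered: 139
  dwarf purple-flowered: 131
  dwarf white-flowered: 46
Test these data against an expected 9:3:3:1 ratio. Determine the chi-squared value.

Total ratio parts = 16. Expected numbers out of 751:
  tall purple-flowered: 751 × 9/16 = 422.4375
  tall white-flowered: 751 × 3/16 = 140.8125
  dwarf purple-flowered: 751 × 3/16 = 140.8125
  dwarf white-flowered: 751 × 1/16 = 46.9375
χ² = Σ (O − E)² / E
  tall purple-flowered: (435 − 422.4375)² / 422.4375 = 0.3736
  tall white-flowered: (139 − 140.8125)² / 140.8125 = 0.0233
  dwarf purple-flowered: (131 − 140.8125)² / 140.8125 = 0.6838
  dwarf white-flowered: (46 − 46.9375)² / 46.9375 = 0.0187
χ² = 0.3736 + 0.0233 + 0.6838 + 0.0187 = 1.0994 ≈ 1.099

1.099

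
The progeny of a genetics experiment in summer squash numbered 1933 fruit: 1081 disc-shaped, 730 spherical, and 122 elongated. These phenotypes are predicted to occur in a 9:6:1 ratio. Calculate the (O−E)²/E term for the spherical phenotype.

0.036

Under the 9:6:1 hypothesis (Σ ratio = 16, N = 1933):
  disc-shaped: 1933 × 9/16 = 1087.3125
  spherical: 1933 × 6/16 = 724.875
  elongated: 1933 × 1/16 = 120.8125
Contribution of spherical: (730 − 724.875)² / 724.875 = 0.0362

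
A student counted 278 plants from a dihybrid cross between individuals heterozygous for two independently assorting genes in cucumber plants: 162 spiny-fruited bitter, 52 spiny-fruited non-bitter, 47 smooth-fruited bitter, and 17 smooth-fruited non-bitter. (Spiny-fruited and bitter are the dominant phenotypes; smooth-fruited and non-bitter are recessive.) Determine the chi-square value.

0.715

A dihybrid F₂ with independent assortment and complete dominance at both loci gives a 9:3:3:1 phenotypic ratio.
Total ratio parts = 16. Expected numbers out of 278:
  spiny-fruited bitter: 278 × 9/16 = 156.375
  spiny-fruited non-bitter: 278 × 3/16 = 52.125
  smooth-fruited bitter: 278 × 3/16 = 52.125
  smooth-fruited non-bitter: 278 × 1/16 = 17.375
χ² = Σ (O − E)² / E
  spiny-fruited bitter: (162 − 156.375)² / 156.375 = 0.2023
  spiny-fruited non-bitter: (52 − 52.125)² / 52.125 = 0.0003
  smooth-fruited bitter: (47 − 52.125)² / 52.125 = 0.5039
  smooth-fruited non-bitter: (17 − 17.375)² / 17.375 = 0.0081
χ² = 0.2023 + 0.0003 + 0.5039 + 0.0081 = 0.7146 ≈ 0.715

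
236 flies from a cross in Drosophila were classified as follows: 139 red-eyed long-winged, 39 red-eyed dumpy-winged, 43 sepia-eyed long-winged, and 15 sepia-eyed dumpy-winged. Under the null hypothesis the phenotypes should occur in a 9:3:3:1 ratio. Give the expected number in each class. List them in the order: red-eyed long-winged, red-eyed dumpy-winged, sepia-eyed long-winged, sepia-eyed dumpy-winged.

132.75, 44.25, 44.25, 14.75

Under the 9:3:3:1 hypothesis (Σ ratio = 16, N = 236):
  red-eyed long-winged: 236 × 9/16 = 132.75
  red-eyed dumpy-winged: 236 × 3/16 = 44.25
  sepia-eyed long-winged: 236 × 3/16 = 44.25
  sepia-eyed dumpy-winged: 236 × 1/16 = 14.75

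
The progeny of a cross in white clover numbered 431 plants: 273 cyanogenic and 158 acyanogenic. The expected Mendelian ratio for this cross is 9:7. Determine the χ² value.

8.806

Total ratio parts = 16. Expected numbers out of 431:
  cyanogenic: 431 × 9/16 = 242.4375
  acyanogenic: 431 × 7/16 = 188.5625
χ² = Σ (O − E)² / E
  cyanogenic: (273 − 242.4375)² / 242.4375 = 3.8528
  acyanogenic: (158 − 188.5625)² / 188.5625 = 4.9536
χ² = 3.8528 + 4.9536 = 8.8064 ≈ 8.806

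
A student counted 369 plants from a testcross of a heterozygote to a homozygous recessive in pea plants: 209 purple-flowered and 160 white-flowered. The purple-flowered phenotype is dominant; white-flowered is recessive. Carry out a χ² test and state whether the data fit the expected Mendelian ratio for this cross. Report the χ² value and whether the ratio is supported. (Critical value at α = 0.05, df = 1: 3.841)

A testcross of a heterozygote (Aa × aa) gives a 1:1 phenotypic ratio.
Total ratio parts = 2. Expected numbers out of 369:
  purple-flowered: 369 × 1/2 = 184.5
  white-flowered: 369 × 1/2 = 184.5
χ² = Σ (O − E)² / E
  purple-flowered: (209 − 184.5)² / 184.5 = 3.2534
  white-flowered: (160 − 184.5)² / 184.5 = 3.2534
χ² = 3.2534 + 3.2534 = 6.5068 ≈ 6.507
Degrees of freedom = 2 − 1 = 1; critical value at α = 0.05 is 3.841.
Since 6.507 > 3.841, we reject the null hypothesis — the data do not fit the 1:1 ratio.

6.507; not consistent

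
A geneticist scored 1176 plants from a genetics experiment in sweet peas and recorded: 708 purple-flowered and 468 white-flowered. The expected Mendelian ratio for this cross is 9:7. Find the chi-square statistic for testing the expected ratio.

7.471

Expected counts for N = 1176 under a 9:7 ratio (total parts = 16):
  purple-flowered: 1176 × 9/16 = 661.5
  white-flowered: 1176 × 7/16 = 514.5
χ² = Σ (O − E)² / E
  purple-flowered: (708 − 661.5)² / 661.5 = 3.2687
  white-flowered: (468 − 514.5)² / 514.5 = 4.2026
χ² = 3.2687 + 4.2026 = 7.4713 ≈ 7.471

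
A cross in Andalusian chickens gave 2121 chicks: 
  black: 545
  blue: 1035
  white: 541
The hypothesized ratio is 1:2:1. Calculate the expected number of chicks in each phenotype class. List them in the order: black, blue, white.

The 1:2:1 ratio has 4 parts, so with N = 2121 the expected counts are:
  black: 2121 × 1/4 = 530.25
  blue: 2121 × 2/4 = 1060.5
  white: 2121 × 1/4 = 530.25

530.25, 1060.5, 530.25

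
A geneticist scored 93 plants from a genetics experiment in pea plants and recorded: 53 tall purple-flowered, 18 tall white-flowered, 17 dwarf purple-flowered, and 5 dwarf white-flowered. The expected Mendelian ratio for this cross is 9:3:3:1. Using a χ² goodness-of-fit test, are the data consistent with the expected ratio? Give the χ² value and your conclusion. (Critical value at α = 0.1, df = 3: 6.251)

The 9:3:3:1 ratio has 16 parts, so with N = 93 the expected counts are:
  tall purple-flowered: 93 × 9/16 = 52.3125
  tall white-flowered: 93 × 3/16 = 17.4375
  dwarf purple-flowered: 93 × 3/16 = 17.4375
  dwarf white-flowered: 93 × 1/16 = 5.8125
χ² = Σ (O − E)² / E
  tall purple-flowered: (53 − 52.3125)² / 52.3125 = 0.0090
  tall white-flowered: (18 − 17.4375)² / 17.4375 = 0.0181
  dwarf purple-flowered: (17 − 17.4375)² / 17.4375 = 0.0110
  dwarf white-flowered: (5 − 5.8125)² / 5.8125 = 0.1136
χ² = 0.0090 + 0.0181 + 0.0110 + 0.1136 = 0.1517 ≈ 0.152
Degrees of freedom = 4 − 1 = 3; critical value at α = 0.1 is 6.251.
Since 0.152 < 6.251, we fail to reject the null hypothesis — the data are consistent with the 9:3:3:1 ratio.

0.152; consistent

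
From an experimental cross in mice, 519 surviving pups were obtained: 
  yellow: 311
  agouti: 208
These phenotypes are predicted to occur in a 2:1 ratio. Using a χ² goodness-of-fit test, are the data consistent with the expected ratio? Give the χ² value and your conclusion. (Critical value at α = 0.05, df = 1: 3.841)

10.621; not consistent

The 2:1 ratio has 3 parts, so with N = 519 the expected counts are:
  yellow: 519 × 2/3 = 346
  agouti: 519 × 1/3 = 173
χ² = Σ (O − E)² / E
  yellow: (311 − 346)² / 346 = 3.5405
  agouti: (208 − 173)² / 173 = 7.0809
χ² = 3.5405 + 7.0809 = 10.6214 ≈ 10.621
Degrees of freedom = 2 − 1 = 1; critical value at α = 0.05 is 3.841.
Since 10.621 > 3.841, we reject the null hypothesis — the data do not fit the 2:1 ratio.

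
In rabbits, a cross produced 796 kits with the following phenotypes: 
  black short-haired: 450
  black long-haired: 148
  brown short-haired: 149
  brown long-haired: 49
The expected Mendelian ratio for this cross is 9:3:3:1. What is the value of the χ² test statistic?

0.034

Total ratio parts = 16. Expected numbers out of 796:
  black short-haired: 796 × 9/16 = 447.75
  black long-haired: 796 × 3/16 = 149.25
  brown short-haired: 796 × 3/16 = 149.25
  brown long-haired: 796 × 1/16 = 49.75
χ² = Σ (O − E)² / E
  black short-haired: (450 − 447.75)² / 447.75 = 0.0113
  black long-haired: (148 − 149.25)² / 149.25 = 0.0105
  brown short-haired: (149 − 149.25)² / 149.25 = 0.0004
  brown long-haired: (49 − 49.75)² / 49.75 = 0.0113
χ² = 0.0113 + 0.0105 + 0.0004 + 0.0113 = 0.0335 ≈ 0.034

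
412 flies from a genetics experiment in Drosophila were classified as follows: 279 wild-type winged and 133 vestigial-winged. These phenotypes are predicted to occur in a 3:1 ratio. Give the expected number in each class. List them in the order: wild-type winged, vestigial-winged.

The 3:1 ratio has 4 parts, so with N = 412 the expected counts are:
  wild-type winged: 412 × 3/4 = 309
  vestigial-winged: 412 × 1/4 = 103

309, 103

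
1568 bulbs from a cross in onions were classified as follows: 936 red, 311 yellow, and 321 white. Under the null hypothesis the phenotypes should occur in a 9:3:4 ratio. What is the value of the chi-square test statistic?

17.149

The 9:3:4 ratio has 16 parts, so with N = 1568 the expected counts are:
  red: 1568 × 9/16 = 882
  yellow: 1568 × 3/16 = 294
  white: 1568 × 4/16 = 392
χ² = Σ (O − E)² / E
  red: (936 − 882)² / 882 = 3.3061
  yellow: (311 − 294)² / 294 = 0.9830
  white: (321 − 392)² / 392 = 12.8597
χ² = 3.3061 + 0.9830 + 12.8597 = 17.1488 ≈ 17.149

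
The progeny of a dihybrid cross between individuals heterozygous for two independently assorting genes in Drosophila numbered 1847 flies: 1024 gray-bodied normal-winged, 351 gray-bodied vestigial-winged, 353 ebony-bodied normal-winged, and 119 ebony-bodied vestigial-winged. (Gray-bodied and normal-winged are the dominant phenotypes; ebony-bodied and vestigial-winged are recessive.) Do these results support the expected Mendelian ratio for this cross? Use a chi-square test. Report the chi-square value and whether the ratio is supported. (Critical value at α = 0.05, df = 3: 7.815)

0.517; consistent

A dihybrid F₂ with independent assortment and complete dominance at both loci gives a 9:3:3:1 phenotypic ratio.
The 9:3:3:1 ratio has 16 parts, so with N = 1847 the expected counts are:
  gray-bodied normal-winged: 1847 × 9/16 = 1038.9375
  gray-bodied vestigial-winged: 1847 × 3/16 = 346.3125
  ebony-bodied normal-winged: 1847 × 3/16 = 346.3125
  ebony-bodied vestigial-winged: 1847 × 1/16 = 115.4375
χ² = Σ (O − E)² / E
  gray-bodied normal-winged: (1024 − 1038.9375)² / 1038.9375 = 0.2148
  gray-bodied vestigial-winged: (351 − 346.3125)² / 346.3125 = 0.0634
  ebony-bodied normal-winged: (353 − 346.3125)² / 346.3125 = 0.1291
  ebony-bodied vestigial-winged: (119 − 115.4375)² / 115.4375 = 0.1099
χ² = 0.2148 + 0.0634 + 0.1291 + 0.1099 = 0.5172 ≈ 0.517
Degrees of freedom = 4 − 1 = 3; critical value at α = 0.05 is 7.815.
Since 0.517 < 7.815, we fail to reject the null hypothesis — the data are consistent with the 9:3:3:1 ratio.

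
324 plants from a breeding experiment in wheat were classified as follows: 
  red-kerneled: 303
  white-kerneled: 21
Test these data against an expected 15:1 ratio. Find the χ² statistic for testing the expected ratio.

Expected counts for N = 324 under a 15:1 ratio (total parts = 16):
  red-kerneled: 324 × 15/16 = 303.75
  white-kerneled: 324 × 1/16 = 20.25
χ² = Σ (O − E)² / E
  red-kerneled: (303 − 303.75)² / 303.75 = 0.0019
  white-kerneled: (21 − 20.25)² / 20.25 = 0.0278
χ² = 0.0019 + 0.0278 = 0.0297 ≈ 0.030

0.030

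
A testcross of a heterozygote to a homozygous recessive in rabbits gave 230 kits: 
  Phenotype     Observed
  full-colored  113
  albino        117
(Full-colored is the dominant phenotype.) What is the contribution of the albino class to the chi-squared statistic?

0.035

A testcross of a heterozygote (Aa × aa) gives a 1:1 phenotypic ratio.
Total ratio parts = 2. Expected numbers out of 230:
  full-colored: 230 × 1/2 = 115
  albino: 230 × 1/2 = 115
Contribution of albino: (117 − 115)² / 115 = 0.0348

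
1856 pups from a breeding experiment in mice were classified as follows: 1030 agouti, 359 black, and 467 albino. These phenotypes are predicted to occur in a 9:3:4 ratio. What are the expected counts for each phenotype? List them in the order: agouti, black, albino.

1044, 348, 464

Total ratio parts = 16. Expected numbers out of 1856:
  agouti: 1856 × 9/16 = 1044
  black: 1856 × 3/16 = 348
  albino: 1856 × 4/16 = 464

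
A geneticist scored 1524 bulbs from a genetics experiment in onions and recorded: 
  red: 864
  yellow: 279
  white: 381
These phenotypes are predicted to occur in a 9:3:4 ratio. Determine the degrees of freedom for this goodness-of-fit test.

A goodness-of-fit test with 3 phenotype classes has df = 3 − 1 = 2.

2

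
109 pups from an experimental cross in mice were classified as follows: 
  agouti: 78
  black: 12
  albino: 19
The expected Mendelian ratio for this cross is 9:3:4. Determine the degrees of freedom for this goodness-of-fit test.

2

A goodness-of-fit test with 3 phenotype classes has df = 3 − 1 = 2.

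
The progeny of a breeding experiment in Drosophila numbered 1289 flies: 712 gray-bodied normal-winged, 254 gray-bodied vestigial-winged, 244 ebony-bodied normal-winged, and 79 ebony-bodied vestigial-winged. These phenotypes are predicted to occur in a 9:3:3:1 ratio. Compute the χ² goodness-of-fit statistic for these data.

The 9:3:3:1 ratio has 16 parts, so with N = 1289 the expected counts are:
  gray-bodied normal-winged: 1289 × 9/16 = 725.0625
  gray-bodied vestigial-winged: 1289 × 3/16 = 241.6875
  ebony-bodied normal-winged: 1289 × 3/16 = 241.6875
  ebony-bodied vestigial-winged: 1289 × 1/16 = 80.5625
χ² = Σ (O − E)² / E
  gray-bodied normal-winged: (712 − 725.0625)² / 725.0625 = 0.2353
  gray-bodied vestigial-winged: (254 − 241.6875)² / 241.6875 = 0.6272
  ebony-bodied normal-winged: (244 − 241.6875)² / 241.6875 = 0.0221
  ebony-bodied vestigial-winged: (79 − 80.5625)² / 80.5625 = 0.0303
χ² = 0.2353 + 0.6272 + 0.0221 + 0.0303 = 0.9149 ≈ 0.915

0.915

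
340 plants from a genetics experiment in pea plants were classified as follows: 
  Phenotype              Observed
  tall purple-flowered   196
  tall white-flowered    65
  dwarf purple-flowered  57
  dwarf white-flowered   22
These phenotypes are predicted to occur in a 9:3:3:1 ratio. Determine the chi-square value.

0.884

Expected counts for N = 340 under a 9:3:3:1 ratio (total parts = 16):
  tall purple-flowered: 340 × 9/16 = 191.25
  tall white-flowered: 340 × 3/16 = 63.75
  dwarf purple-flowered: 340 × 3/16 = 63.75
  dwarf white-flowered: 340 × 1/16 = 21.25
χ² = Σ (O − E)² / E
  tall purple-flowered: (196 − 191.25)² / 191.25 = 0.1180
  tall white-flowered: (65 − 63.75)² / 63.75 = 0.0245
  dwarf purple-flowered: (57 − 63.75)² / 63.75 = 0.7147
  dwarf white-flowered: (22 − 21.25)² / 21.25 = 0.0265
χ² = 0.1180 + 0.0245 + 0.7147 + 0.0265 = 0.8837 ≈ 0.884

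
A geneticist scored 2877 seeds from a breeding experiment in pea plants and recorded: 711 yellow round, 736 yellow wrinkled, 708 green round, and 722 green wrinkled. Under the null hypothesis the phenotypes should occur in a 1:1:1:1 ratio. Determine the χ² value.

0.671

Expected counts for N = 2877 under a 1:1:1:1 ratio (total parts = 4):
  yellow round: 2877 × 1/4 = 719.25
  yellow wrinkled: 2877 × 1/4 = 719.25
  green round: 2877 × 1/4 = 719.25
  green wrinkled: 2877 × 1/4 = 719.25
χ² = Σ (O − E)² / E
  yellow round: (711 − 719.25)² / 719.25 = 0.0946
  yellow wrinkled: (736 − 719.25)² / 719.25 = 0.3901
  green round: (708 − 719.25)² / 719.25 = 0.1760
  green wrinkled: (722 − 719.25)² / 719.25 = 0.0105
χ² = 0.0946 + 0.3901 + 0.1760 + 0.0105 = 0.6712 ≈ 0.671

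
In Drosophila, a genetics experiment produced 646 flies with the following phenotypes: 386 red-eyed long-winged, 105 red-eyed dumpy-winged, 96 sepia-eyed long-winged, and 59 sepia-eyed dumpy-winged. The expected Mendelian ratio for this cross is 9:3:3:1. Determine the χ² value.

The 9:3:3:1 ratio has 16 parts, so with N = 646 the expected counts are:
  red-eyed long-winged: 646 × 9/16 = 363.375
  red-eyed dumpy-winged: 646 × 3/16 = 121.125
  sepia-eyed long-winged: 646 × 3/16 = 121.125
  sepia-eyed dumpy-winged: 646 × 1/16 = 40.375
χ² = Σ (O − E)² / E
  red-eyed long-winged: (386 − 363.375)² / 363.375 = 1.4087
  red-eyed dumpy-winged: (105 − 121.125)² / 121.125 = 2.1467
  sepia-eyed long-winged: (96 − 121.125)² / 121.125 = 5.2117
  sepia-eyed dumpy-winged: (59 − 40.375)² / 40.375 = 8.5917
χ² = 1.4087 + 2.1467 + 5.2117 + 8.5917 = 17.3588 ≈ 17.359

17.359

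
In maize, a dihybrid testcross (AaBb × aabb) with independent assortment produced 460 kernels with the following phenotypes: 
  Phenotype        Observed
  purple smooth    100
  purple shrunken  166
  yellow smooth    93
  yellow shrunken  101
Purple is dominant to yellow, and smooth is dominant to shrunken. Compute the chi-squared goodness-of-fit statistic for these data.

A dihybrid testcross with independent assortment gives a 1:1:1:1 ratio.
Total ratio parts = 4. Expected numbers out of 460:
  purple smooth: 460 × 1/4 = 115
  purple shrunken: 460 × 1/4 = 115
  yellow smooth: 460 × 1/4 = 115
  yellow shrunken: 460 × 1/4 = 115
χ² = Σ (O − E)² / E
  purple smooth: (100 − 115)² / 115 = 1.9565
  purple shrunken: (166 − 115)² / 115 = 22.6174
  yellow smooth: (93 − 115)² / 115 = 4.2087
  yellow shrunken: (101 − 115)² / 115 = 1.7043
χ² = 1.9565 + 22.6174 + 4.2087 + 1.7043 = 30.4869 ≈ 30.487

30.487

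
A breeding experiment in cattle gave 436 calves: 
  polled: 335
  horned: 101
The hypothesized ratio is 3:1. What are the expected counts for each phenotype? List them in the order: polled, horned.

Total ratio parts = 4. Expected numbers out of 436:
  polled: 436 × 3/4 = 327
  horned: 436 × 1/4 = 109

327, 109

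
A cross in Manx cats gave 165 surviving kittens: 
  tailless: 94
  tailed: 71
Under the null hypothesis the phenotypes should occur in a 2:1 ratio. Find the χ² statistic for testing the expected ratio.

6.982

Expected counts for N = 165 under a 2:1 ratio (total parts = 3):
  tailless: 165 × 2/3 = 110
  tailed: 165 × 1/3 = 55
χ² = Σ (O − E)² / E
  tailless: (94 − 110)² / 110 = 2.3273
  tailed: (71 − 55)² / 55 = 4.6545
χ² = 2.3273 + 4.6545 = 6.9818 ≈ 6.982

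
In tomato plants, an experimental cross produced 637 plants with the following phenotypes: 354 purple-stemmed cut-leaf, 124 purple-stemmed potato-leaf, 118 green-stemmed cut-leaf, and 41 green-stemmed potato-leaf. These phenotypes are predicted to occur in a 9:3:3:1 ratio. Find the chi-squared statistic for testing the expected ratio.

Expected counts for N = 637 under a 9:3:3:1 ratio (total parts = 16):
  purple-stemmed cut-leaf: 637 × 9/16 = 358.3125
  purple-stemmed potato-leaf: 637 × 3/16 = 119.4375
  green-stemmed cut-leaf: 637 × 3/16 = 119.4375
  green-stemmed potato-leaf: 637 × 1/16 = 39.8125
χ² = Σ (O − E)² / E
  purple-stemmed cut-leaf: (354 − 358.3125)² / 358.3125 = 0.0519
  purple-stemmed potato-leaf: (124 − 119.4375)² / 119.4375 = 0.1743
  green-stemmed cut-leaf: (118 − 119.4375)² / 119.4375 = 0.0173
  green-stemmed potato-leaf: (41 − 39.8125)² / 39.8125 = 0.0354
χ² = 0.0519 + 0.1743 + 0.0173 + 0.0354 = 0.2789 ≈ 0.279

0.279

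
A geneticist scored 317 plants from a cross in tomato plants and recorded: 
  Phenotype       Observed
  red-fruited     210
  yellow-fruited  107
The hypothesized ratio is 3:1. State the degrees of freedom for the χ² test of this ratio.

1

A goodness-of-fit test with 2 phenotype classes has df = 2 − 1 = 1.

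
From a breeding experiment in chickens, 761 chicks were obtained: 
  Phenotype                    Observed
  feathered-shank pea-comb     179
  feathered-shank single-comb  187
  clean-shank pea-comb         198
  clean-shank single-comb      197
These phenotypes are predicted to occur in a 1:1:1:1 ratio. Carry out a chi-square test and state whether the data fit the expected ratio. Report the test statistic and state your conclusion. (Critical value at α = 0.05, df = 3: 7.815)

Expected counts for N = 761 under a 1:1:1:1 ratio (total parts = 4):
  feathered-shank pea-comb: 761 × 1/4 = 190.25
  feathered-shank single-comb: 761 × 1/4 = 190.25
  clean-shank pea-comb: 761 × 1/4 = 190.25
  clean-shank single-comb: 761 × 1/4 = 190.25
χ² = Σ (O − E)² / E
  feathered-shank pea-comb: (179 − 190.25)² / 190.25 = 0.6652
  feathered-shank single-comb: (187 − 190.25)² / 190.25 = 0.0555
  clean-shank pea-comb: (198 − 190.25)² / 190.25 = 0.3157
  clean-shank single-comb: (197 − 190.25)² / 190.25 = 0.2395
χ² = 0.6652 + 0.0555 + 0.3157 + 0.2395 = 1.2759 ≈ 1.276
Degrees of freedom = 4 − 1 = 3; critical value at α = 0.05 is 7.815.
Since 1.276 < 7.815, we fail to reject the null hypothesis — the data are consistent with the 1:1:1:1 ratio.

1.276; consistent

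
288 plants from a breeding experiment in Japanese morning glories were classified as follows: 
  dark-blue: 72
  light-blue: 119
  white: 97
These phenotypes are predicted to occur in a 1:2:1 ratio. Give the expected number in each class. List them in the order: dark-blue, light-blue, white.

72, 144, 72

The 1:2:1 ratio has 4 parts, so with N = 288 the expected counts are:
  dark-blue: 288 × 1/4 = 72
  light-blue: 288 × 2/4 = 144
  white: 288 × 1/4 = 72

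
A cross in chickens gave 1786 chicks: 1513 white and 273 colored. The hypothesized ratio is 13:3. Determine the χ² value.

14.071

The 13:3 ratio has 16 parts, so with N = 1786 the expected counts are:
  white: 1786 × 13/16 = 1451.125
  colored: 1786 × 3/16 = 334.875
χ² = Σ (O − E)² / E
  white: (1513 − 1451.125)² / 1451.125 = 2.6383
  colored: (273 − 334.875)² / 334.875 = 11.4327
χ² = 2.6383 + 11.4327 = 14.071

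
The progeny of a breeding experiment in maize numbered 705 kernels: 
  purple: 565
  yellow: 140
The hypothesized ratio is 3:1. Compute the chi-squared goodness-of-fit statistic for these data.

9.941

Expected counts for N = 705 under a 3:1 ratio (total parts = 4):
  purple: 705 × 3/4 = 528.75
  yellow: 705 × 1/4 = 176.25
χ² = Σ (O − E)² / E
  purple: (565 − 528.75)² / 528.75 = 2.4852
  yellow: (140 − 176.25)² / 176.25 = 7.4557
χ² = 2.4852 + 7.4557 = 9.9409 ≈ 9.941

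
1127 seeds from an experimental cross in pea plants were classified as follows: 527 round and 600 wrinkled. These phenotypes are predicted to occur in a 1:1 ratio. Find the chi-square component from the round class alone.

Expected counts for N = 1127 under a 1:1 ratio (total parts = 2):
  round: 1127 × 1/2 = 563.5
  wrinkled: 1127 × 1/2 = 563.5
Contribution of round: (527 − 563.5)² / 563.5 = 2.3642

2.364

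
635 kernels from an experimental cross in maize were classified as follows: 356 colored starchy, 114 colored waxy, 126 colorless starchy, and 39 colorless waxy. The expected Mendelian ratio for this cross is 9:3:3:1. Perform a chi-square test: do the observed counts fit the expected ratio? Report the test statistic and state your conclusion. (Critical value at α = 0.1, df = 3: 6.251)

Expected counts for N = 635 under a 9:3:3:1 ratio (total parts = 16):
  colored starchy: 635 × 9/16 = 357.1875
  colored waxy: 635 × 3/16 = 119.0625
  colorless starchy: 635 × 3/16 = 119.0625
  colorless waxy: 635 × 1/16 = 39.6875
χ² = Σ (O − E)² / E
  colored starchy: (356 − 357.1875)² / 357.1875 = 0.0039
  colored waxy: (114 − 119.0625)² / 119.0625 = 0.2153
  colorless starchy: (126 − 119.0625)² / 119.0625 = 0.4042
  colorless waxy: (39 − 39.6875)² / 39.6875 = 0.0119
χ² = 0.0039 + 0.2153 + 0.4042 + 0.0119 = 0.6353 ≈ 0.635
Degrees of freedom = 4 − 1 = 3; critical value at α = 0.1 is 6.251.
Since 0.635 < 6.251, we fail to reject the null hypothesis — the data are consistent with the 9:3:3:1 ratio.

0.635; consistent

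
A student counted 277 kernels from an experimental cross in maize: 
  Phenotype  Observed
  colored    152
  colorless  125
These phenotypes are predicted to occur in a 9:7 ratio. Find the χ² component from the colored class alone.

0.093

Under the 9:7 hypothesis (Σ ratio = 16, N = 277):
  colored: 277 × 9/16 = 155.8125
  colorless: 277 × 7/16 = 121.1875
Contribution of colored: (152 − 155.8125)² / 155.8125 = 0.0933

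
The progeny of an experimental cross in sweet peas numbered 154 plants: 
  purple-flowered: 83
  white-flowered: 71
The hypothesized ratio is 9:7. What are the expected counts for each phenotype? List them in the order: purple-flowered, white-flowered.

86.625, 67.375

Under the 9:7 hypothesis (Σ ratio = 16, N = 154):
  purple-flowered: 154 × 9/16 = 86.625
  white-flowered: 154 × 7/16 = 67.375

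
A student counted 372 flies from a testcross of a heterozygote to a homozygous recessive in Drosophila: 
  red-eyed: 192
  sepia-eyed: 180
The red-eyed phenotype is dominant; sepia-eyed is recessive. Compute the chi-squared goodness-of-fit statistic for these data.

0.387

A testcross of a heterozygote (Aa × aa) gives a 1:1 phenotypic ratio.
Expected counts for N = 372 under a 1:1 ratio (total parts = 2):
  red-eyed: 372 × 1/2 = 186
  sepia-eyed: 372 × 1/2 = 186
χ² = Σ (O − E)² / E
  red-eyed: (192 − 186)² / 186 = 0.1935
  sepia-eyed: (180 − 186)² / 186 = 0.1935
χ² = 0.1935 + 0.1935 = 0.387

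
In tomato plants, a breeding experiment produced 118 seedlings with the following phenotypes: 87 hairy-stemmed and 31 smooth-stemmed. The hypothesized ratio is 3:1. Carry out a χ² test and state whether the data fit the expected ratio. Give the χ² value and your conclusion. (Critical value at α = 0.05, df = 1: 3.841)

0.102; consistent

Expected counts for N = 118 under a 3:1 ratio (total parts = 4):
  hairy-stemmed: 118 × 3/4 = 88.5
  smooth-stemmed: 118 × 1/4 = 29.5
χ² = Σ (O − E)² / E
  hairy-stemmed: (87 − 88.5)² / 88.5 = 0.0254
  smooth-stemmed: (31 − 29.5)² / 29.5 = 0.0763
χ² = 0.0254 + 0.0763 = 0.1017 ≈ 0.102
Degrees of freedom = 2 − 1 = 1; critical value at α = 0.05 is 3.841.
Since 0.102 < 3.841, we fail to reject the null hypothesis — the data are consistent with the 3:1 ratio.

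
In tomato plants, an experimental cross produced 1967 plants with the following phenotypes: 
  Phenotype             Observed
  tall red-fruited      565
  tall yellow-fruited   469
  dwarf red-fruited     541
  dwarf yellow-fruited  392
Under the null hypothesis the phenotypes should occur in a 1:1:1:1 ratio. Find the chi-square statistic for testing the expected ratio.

37.130

The 1:1:1:1 ratio has 4 parts, so with N = 1967 the expected counts are:
  tall red-fruited: 1967 × 1/4 = 491.75
  tall yellow-fruited: 1967 × 1/4 = 491.75
  dwarf red-fruited: 1967 × 1/4 = 491.75
  dwarf yellow-fruited: 1967 × 1/4 = 491.75
χ² = Σ (O − E)² / E
  tall red-fruited: (565 − 491.75)² / 491.75 = 10.9112
  tall yellow-fruited: (469 − 491.75)² / 491.75 = 1.0525
  dwarf red-fruited: (541 − 491.75)² / 491.75 = 4.9325
  dwarf yellow-fruited: (392 − 491.75)² / 491.75 = 20.2340
χ² = 10.9112 + 1.0525 + 4.9325 + 20.2340 = 37.1302 ≈ 37.130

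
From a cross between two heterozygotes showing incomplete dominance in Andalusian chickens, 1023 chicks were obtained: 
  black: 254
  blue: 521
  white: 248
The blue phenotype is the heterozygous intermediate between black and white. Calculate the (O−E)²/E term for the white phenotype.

0.235

With incomplete dominance, a heterozygote × heterozygote cross gives a 1:2:1 phenotypic ratio.
Expected counts for N = 1023 under a 1:2:1 ratio (total parts = 4):
  black: 1023 × 1/4 = 255.75
  blue: 1023 × 2/4 = 511.5
  white: 1023 × 1/4 = 255.75
Contribution of white: (248 − 255.75)² / 255.75 = 0.2348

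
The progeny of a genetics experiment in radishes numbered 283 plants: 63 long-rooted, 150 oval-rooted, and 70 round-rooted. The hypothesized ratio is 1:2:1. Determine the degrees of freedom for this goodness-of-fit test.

2

A goodness-of-fit test with 3 phenotype classes has df = 3 − 1 = 2.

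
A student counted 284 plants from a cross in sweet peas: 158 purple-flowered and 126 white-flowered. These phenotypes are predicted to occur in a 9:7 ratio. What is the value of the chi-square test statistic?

0.044

The 9:7 ratio has 16 parts, so with N = 284 the expected counts are:
  purple-flowered: 284 × 9/16 = 159.75
  white-flowered: 284 × 7/16 = 124.25
χ² = Σ (O − E)² / E
  purple-flowered: (158 − 159.75)² / 159.75 = 0.0192
  white-flowered: (126 − 124.25)² / 124.25 = 0.0246
χ² = 0.0192 + 0.0246 = 0.0438 ≈ 0.044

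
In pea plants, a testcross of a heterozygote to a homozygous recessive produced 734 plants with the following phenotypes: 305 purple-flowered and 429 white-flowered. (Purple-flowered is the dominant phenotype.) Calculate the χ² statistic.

A testcross of a heterozygote (Aa × aa) gives a 1:1 phenotypic ratio.
Expected counts for N = 734 under a 1:1 ratio (total parts = 2):
  purple-flowered: 734 × 1/2 = 367
  white-flowered: 734 × 1/2 = 367
χ² = Σ (O − E)² / E
  purple-flowered: (305 − 367)² / 367 = 10.4741
  white-flowered: (429 − 367)² / 367 = 10.4741
χ² = 10.4741 + 10.4741 = 20.9482 ≈ 20.948

20.948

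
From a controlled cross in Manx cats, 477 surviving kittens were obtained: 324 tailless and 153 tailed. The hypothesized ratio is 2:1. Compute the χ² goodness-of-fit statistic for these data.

0.340

Expected counts for N = 477 under a 2:1 ratio (total parts = 3):
  tailless: 477 × 2/3 = 318
  tailed: 477 × 1/3 = 159
χ² = Σ (O − E)² / E
  tailless: (324 − 318)² / 318 = 0.1132
  tailed: (153 − 159)² / 159 = 0.2264
χ² = 0.1132 + 0.2264 = 0.3396 ≈ 0.340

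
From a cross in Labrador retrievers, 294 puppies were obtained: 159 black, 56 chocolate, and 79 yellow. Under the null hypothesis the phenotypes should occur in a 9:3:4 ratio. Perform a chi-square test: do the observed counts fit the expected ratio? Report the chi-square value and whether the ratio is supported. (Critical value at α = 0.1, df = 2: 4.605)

0.671; consistent

Expected counts for N = 294 under a 9:3:4 ratio (total parts = 16):
  black: 294 × 9/16 = 165.375
  chocolate: 294 × 3/16 = 55.125
  yellow: 294 × 4/16 = 73.5
χ² = Σ (O − E)² / E
  black: (159 − 165.375)² / 165.375 = 0.2457
  chocolate: (56 − 55.125)² / 55.125 = 0.0139
  yellow: (79 − 73.5)² / 73.5 = 0.4116
χ² = 0.2457 + 0.0139 + 0.4116 = 0.6712 ≈ 0.671
Degrees of freedom = 3 − 1 = 2; critical value at α = 0.1 is 4.605.
Since 0.671 < 4.605, we fail to reject the null hypothesis — the data are consistent with the 9:3:4 ratio.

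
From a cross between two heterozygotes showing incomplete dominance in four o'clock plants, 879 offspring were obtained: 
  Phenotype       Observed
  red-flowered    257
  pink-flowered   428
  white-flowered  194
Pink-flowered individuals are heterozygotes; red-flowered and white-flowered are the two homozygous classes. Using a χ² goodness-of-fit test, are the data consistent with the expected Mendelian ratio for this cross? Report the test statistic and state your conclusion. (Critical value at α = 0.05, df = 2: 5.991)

9.633; not consistent

With incomplete dominance, a heterozygote × heterozygote cross gives a 1:2:1 phenotypic ratio.
The 1:2:1 ratio has 4 parts, so with N = 879 the expected counts are:
  red-flowered: 879 × 1/4 = 219.75
  pink-flowered: 879 × 2/4 = 439.5
  white-flowered: 879 × 1/4 = 219.75
χ² = Σ (O − E)² / E
  red-flowered: (257 − 219.75)² / 219.75 = 6.3143
  pink-flowered: (428 − 439.5)² / 439.5 = 0.3009
  white-flowered: (194 − 219.75)² / 219.75 = 3.0173
χ² = 6.3143 + 0.3009 + 3.0173 = 9.6325 ≈ 9.633
Degrees of freedom = 3 − 1 = 2; critical value at α = 0.05 is 5.991.
Since 9.633 > 5.991, we reject the null hypothesis — the data do not fit the 1:2:1 ratio.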